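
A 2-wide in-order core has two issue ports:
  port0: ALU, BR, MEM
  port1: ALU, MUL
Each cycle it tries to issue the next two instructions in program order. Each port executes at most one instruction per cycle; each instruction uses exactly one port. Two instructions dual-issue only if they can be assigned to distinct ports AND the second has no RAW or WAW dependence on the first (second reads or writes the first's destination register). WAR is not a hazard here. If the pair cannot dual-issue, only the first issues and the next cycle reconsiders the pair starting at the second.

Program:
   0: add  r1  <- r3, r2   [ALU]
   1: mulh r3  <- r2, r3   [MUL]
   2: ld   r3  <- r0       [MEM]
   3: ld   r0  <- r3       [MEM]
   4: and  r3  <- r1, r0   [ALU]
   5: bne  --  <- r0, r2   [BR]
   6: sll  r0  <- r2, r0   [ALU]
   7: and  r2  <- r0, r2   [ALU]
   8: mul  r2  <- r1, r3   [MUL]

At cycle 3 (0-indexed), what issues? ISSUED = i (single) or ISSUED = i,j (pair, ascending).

0. add/mulh @i0+i1  | 2-wide
1. ld @i2  | no-port MEM/MEM
2. ld @i3  | RAW r0
3. and/bne @i4+i5  | 2-wide
4. sll @i6  | RAW r0
5. and @i7  | WAW r2
6. mul @i8  | tail

ISSUED = 4,5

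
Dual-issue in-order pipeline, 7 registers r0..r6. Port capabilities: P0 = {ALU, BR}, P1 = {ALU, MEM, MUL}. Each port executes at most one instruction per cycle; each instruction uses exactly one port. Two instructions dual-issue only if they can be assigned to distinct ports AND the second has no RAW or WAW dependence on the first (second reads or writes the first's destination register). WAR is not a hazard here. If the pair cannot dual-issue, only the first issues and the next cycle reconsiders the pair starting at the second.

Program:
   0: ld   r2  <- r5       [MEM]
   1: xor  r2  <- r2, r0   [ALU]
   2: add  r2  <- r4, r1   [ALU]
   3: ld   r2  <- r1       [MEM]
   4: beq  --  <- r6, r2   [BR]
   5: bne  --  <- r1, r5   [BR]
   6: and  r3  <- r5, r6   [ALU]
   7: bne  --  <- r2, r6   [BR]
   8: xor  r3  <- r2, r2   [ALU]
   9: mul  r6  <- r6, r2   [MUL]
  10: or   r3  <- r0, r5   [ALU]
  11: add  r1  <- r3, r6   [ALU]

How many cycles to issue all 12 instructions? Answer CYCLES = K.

#0 head=0: ld i0 RAW+WAW r2
#1 head=1: xor i1 WAW r2
#2 head=2: add i2 WAW r2
#3 head=3: ld i3 RAW r2
#4 head=4: beq i4 no-port BR/BR
#5 head=5: bne and i5&i6 pair
#6 head=7: bne xor i7&i8 pair
#7 head=9: mul or i9&i10 pair
#8 head=11: add i11 tail

CYCLES = 9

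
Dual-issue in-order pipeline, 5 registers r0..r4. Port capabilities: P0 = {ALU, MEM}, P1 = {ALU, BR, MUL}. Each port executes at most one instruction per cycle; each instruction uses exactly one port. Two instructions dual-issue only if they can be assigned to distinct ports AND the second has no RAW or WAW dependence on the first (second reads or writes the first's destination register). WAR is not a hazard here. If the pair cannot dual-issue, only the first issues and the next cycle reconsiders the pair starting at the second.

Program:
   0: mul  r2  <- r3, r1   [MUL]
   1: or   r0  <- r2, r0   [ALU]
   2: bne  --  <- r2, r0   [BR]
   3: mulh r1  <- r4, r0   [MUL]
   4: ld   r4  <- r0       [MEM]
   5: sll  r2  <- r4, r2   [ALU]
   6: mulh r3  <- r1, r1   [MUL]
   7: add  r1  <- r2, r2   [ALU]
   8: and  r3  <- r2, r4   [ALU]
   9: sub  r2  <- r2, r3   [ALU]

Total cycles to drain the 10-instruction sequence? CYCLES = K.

#0 head=0: mul i0 RAW r2
#1 head=1: or i1 RAW r0
#2 head=2: bne i2 no-port BR/MUL
#3 head=3: mulh+ld i3/i4 dual
#4 head=5: sll+mulh i5/i6 dual
#5 head=7: add+and i7/i8 dual
#6 head=9: sub i9 tail

CYCLES = 7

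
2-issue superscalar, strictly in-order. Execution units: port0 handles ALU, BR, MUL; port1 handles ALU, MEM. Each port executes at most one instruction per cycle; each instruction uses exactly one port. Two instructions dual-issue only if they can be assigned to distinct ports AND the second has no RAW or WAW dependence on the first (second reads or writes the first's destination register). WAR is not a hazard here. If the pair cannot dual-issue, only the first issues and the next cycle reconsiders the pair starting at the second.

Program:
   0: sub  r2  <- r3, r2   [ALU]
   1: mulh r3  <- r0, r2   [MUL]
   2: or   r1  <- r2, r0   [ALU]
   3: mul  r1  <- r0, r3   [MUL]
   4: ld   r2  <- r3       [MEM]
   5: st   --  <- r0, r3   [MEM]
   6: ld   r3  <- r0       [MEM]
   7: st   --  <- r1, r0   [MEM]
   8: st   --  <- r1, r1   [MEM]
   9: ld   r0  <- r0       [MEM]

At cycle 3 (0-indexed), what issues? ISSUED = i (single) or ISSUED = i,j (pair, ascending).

t=0 i0:sub.ALU ; RAW r2
t=1 i1+i2:mulh.MUL/or.ALU ; pair
t=2 i3+i4:mul.MUL/ld.MEM ; pair
t=3 i5:st.MEM ; no-port MEM/MEM
t=4 i6:ld.MEM ; no-port MEM/MEM
t=5 i7:st.MEM ; no-port MEM/MEM
t=6 i8:st.MEM ; no-port MEM/MEM
t=7 i9:ld.MEM ; tail

ISSUED = 5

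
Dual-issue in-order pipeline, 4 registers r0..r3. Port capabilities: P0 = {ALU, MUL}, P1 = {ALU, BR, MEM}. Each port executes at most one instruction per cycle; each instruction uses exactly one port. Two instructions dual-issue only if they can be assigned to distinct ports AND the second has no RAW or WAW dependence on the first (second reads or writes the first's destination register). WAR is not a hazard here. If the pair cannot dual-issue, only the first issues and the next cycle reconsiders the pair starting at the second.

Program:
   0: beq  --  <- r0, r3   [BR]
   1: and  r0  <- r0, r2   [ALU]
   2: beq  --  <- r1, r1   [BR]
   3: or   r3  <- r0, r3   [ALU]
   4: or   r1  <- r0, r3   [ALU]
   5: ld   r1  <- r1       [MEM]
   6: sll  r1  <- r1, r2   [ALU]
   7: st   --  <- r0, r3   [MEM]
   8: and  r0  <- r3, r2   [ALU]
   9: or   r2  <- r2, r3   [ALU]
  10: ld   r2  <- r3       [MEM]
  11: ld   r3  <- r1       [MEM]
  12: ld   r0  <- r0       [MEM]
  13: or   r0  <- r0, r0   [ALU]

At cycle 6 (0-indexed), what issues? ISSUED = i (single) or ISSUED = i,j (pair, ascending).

c0: i0/i1 beq and  2-wide
c1: i2/i3 beq or  2-wide
c2: i4 or  RAW+WAW r1
c3: i5 ld  RAW+WAW r1
c4: i6/i7 sll st  2-wide
c5: i8/i9 and or  2-wide
c6: i10 ld  no-port MEM/MEM
c7: i11 ld  no-port MEM/MEM
c8: i12 ld  RAW+WAW r0
c9: i13 or  tail

ISSUED = 10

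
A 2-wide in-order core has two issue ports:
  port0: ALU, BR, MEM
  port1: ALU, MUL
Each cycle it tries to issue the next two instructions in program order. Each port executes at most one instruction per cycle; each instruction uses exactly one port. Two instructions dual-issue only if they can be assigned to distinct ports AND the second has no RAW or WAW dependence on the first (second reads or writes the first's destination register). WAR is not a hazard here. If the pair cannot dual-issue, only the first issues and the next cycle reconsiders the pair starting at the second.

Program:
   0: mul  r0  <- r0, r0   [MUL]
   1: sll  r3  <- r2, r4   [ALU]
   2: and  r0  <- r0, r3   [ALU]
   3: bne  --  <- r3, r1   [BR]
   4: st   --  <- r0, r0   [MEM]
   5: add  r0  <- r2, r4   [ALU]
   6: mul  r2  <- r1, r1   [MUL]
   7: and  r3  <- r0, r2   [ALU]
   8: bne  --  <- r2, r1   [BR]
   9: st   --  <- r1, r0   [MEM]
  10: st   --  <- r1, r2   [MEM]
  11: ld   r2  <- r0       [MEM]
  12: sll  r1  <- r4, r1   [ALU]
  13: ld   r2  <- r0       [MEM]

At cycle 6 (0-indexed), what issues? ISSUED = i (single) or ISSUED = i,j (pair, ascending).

ISSUED = 10

  cy0 -> i0&i1 (mul.MUL/sll.ALU) pair
  cy1 -> i2&i3 (and.ALU/bne.BR) pair
  cy2 -> i4&i5 (st.MEM/add.ALU) pair
  cy3 -> i6 (mul.MUL) RAW r2
  cy4 -> i7&i8 (and.ALU/bne.BR) pair
  cy5 -> i9 (st.MEM) no-port MEM/MEM
  cy6 -> i10 (st.MEM) no-port MEM/MEM
  cy7 -> i11&i12 (ld.MEM/sll.ALU) pair
  cy8 -> i13 (ld.MEM) tail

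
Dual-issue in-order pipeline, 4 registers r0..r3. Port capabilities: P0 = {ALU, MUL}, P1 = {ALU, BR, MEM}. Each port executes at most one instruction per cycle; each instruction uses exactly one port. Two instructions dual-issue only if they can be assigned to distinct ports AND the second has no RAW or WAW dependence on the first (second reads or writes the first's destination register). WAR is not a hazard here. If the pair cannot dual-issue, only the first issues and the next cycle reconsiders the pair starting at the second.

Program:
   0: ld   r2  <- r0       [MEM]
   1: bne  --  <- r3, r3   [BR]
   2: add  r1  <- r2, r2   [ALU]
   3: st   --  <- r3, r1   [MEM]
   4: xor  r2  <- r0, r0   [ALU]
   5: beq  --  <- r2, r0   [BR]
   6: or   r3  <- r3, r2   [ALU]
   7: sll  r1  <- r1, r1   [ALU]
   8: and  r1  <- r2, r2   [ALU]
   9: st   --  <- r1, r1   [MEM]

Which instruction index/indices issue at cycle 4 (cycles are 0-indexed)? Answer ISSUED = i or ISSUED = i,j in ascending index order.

0. ld @i0  | no-port MEM/BR
1. bne+add @i1/i2  | dual
2. st+xor @i3/i4  | dual
3. beq+or @i5/i6  | dual
4. sll @i7  | WAW r1
5. and @i8  | RAW r1
6. st @i9  | tail

ISSUED = 7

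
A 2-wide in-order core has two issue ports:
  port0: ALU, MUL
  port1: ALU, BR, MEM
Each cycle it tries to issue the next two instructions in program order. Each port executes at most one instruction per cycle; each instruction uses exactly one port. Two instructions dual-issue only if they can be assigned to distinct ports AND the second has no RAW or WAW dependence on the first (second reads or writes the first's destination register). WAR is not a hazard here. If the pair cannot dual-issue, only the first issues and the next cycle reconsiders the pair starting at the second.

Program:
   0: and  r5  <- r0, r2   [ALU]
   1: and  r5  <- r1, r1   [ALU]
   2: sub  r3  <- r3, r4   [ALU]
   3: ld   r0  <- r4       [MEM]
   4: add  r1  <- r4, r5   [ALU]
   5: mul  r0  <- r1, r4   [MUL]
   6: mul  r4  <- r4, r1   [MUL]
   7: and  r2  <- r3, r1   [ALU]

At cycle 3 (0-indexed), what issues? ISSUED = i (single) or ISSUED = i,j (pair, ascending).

  cy0 -> i0 (and) WAW r5
  cy1 -> i1,i2 (and+sub) pair
  cy2 -> i3,i4 (ld+add) pair
  cy3 -> i5 (mul) no-port MUL/MUL
  cy4 -> i6,i7 (mul+and) pair

ISSUED = 5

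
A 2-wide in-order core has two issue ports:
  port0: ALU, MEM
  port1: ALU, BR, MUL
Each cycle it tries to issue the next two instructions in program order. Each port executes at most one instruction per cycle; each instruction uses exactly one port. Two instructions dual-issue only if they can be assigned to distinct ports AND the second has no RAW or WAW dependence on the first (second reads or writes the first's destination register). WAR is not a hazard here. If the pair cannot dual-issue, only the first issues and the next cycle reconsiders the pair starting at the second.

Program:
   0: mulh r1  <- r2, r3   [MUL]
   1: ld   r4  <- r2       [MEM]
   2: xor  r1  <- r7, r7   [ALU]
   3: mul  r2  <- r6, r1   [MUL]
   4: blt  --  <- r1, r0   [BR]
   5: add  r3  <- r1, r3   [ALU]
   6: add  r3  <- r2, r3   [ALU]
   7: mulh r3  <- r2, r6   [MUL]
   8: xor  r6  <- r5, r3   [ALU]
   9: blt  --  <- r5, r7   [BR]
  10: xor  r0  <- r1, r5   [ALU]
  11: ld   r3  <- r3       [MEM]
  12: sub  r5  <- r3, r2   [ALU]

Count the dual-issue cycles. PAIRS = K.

PAIRS = 4

c0: i0&i1 mulh;ld  2-wide
c1: i2 xor  RAW r1
c2: i3 mul  no-port MUL/BR
c3: i4&i5 blt;add  2-wide
c4: i6 add  WAW r3
c5: i7 mulh  RAW r3
c6: i8&i9 xor;blt  2-wide
c7: i10&i11 xor;ld  2-wide
c8: i12 sub  tail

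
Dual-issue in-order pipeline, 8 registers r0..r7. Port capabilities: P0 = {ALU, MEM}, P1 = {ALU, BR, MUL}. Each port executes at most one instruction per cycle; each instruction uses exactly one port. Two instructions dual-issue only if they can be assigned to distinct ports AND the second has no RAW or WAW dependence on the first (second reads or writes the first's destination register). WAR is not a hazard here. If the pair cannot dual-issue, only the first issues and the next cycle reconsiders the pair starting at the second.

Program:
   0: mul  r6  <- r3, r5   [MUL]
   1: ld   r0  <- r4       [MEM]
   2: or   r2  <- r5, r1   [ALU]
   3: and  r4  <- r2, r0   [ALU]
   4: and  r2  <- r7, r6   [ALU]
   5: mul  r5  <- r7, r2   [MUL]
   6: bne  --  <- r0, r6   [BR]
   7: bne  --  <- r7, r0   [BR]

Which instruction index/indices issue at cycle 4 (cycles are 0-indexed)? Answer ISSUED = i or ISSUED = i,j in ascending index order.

ISSUED = 6

[0] i0+i1  mul.MUL+ld.MEM  -- dual
[1] i2  or.ALU  -- RAW r2
[2] i3+i4  and.ALU+and.ALU  -- dual
[3] i5  mul.MUL  -- no-port MUL/BR
[4] i6  bne.BR  -- no-port BR/BR
[5] i7  bne.BR  -- tail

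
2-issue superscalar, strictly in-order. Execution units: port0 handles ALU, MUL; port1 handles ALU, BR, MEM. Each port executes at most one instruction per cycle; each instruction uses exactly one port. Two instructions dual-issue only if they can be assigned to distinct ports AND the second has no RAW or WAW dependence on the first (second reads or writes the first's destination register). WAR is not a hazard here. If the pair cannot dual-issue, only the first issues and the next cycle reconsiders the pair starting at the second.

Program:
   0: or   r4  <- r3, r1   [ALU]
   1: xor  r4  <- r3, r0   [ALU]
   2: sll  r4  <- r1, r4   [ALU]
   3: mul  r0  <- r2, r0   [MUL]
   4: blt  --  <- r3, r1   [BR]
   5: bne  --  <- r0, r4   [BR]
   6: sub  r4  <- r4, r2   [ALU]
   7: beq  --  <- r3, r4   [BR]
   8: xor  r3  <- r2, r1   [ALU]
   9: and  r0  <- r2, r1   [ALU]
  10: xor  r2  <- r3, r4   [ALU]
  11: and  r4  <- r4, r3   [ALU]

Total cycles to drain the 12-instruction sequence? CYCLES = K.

CYCLES = 8

c0: i0 or.ALU  WAW r4
c1: i1 xor.ALU  RAW+WAW r4
c2: i2&i3 sll.ALU;mul.MUL  dual
c3: i4 blt.BR  no-port BR/BR
c4: i5&i6 bne.BR;sub.ALU  dual
c5: i7&i8 beq.BR;xor.ALU  dual
c6: i9&i10 and.ALU;xor.ALU  dual
c7: i11 and.ALU  tail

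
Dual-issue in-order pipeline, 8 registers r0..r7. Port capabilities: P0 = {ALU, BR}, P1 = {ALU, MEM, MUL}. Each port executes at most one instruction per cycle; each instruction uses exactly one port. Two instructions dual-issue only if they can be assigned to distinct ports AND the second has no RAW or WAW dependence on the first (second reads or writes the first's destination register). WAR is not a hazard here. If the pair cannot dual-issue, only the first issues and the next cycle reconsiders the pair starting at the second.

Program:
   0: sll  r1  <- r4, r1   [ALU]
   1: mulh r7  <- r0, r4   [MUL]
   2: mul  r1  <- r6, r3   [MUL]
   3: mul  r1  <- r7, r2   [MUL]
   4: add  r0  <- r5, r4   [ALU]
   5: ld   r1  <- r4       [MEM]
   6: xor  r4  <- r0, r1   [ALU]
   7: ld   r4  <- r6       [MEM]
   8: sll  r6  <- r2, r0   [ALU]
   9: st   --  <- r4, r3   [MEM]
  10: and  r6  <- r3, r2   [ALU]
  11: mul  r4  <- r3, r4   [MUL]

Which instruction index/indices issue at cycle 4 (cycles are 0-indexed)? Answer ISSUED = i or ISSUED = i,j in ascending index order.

ISSUED = 6

  cy0 -> i0/i1 (sll.ALU;mulh.MUL) 2-wide
  cy1 -> i2 (mul.MUL) no-port MUL/MUL
  cy2 -> i3/i4 (mul.MUL;add.ALU) 2-wide
  cy3 -> i5 (ld.MEM) RAW r1
  cy4 -> i6 (xor.ALU) WAW r4
  cy5 -> i7/i8 (ld.MEM;sll.ALU) 2-wide
  cy6 -> i9/i10 (st.MEM;and.ALU) 2-wide
  cy7 -> i11 (mul.MUL) tail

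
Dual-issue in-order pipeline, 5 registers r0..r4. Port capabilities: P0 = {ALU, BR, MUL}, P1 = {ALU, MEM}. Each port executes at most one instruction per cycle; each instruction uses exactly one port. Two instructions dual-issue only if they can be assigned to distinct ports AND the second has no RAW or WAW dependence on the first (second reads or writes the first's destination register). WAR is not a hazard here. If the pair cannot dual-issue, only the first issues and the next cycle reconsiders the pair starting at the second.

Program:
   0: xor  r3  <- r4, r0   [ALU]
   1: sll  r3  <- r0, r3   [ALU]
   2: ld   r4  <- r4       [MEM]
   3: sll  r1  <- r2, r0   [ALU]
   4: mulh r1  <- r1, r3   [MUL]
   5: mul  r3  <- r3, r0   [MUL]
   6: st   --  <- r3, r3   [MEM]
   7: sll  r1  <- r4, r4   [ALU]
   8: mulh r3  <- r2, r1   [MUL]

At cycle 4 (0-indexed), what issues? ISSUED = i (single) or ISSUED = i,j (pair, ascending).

#0 head=0: xor.ALU i0 RAW+WAW r3
#1 head=1: sll.ALU/ld.MEM i1+i2 2-wide
#2 head=3: sll.ALU i3 RAW+WAW r1
#3 head=4: mulh.MUL i4 no-port MUL/MUL
#4 head=5: mul.MUL i5 RAW r3
#5 head=6: st.MEM/sll.ALU i6+i7 2-wide
#6 head=8: mulh.MUL i8 tail

ISSUED = 5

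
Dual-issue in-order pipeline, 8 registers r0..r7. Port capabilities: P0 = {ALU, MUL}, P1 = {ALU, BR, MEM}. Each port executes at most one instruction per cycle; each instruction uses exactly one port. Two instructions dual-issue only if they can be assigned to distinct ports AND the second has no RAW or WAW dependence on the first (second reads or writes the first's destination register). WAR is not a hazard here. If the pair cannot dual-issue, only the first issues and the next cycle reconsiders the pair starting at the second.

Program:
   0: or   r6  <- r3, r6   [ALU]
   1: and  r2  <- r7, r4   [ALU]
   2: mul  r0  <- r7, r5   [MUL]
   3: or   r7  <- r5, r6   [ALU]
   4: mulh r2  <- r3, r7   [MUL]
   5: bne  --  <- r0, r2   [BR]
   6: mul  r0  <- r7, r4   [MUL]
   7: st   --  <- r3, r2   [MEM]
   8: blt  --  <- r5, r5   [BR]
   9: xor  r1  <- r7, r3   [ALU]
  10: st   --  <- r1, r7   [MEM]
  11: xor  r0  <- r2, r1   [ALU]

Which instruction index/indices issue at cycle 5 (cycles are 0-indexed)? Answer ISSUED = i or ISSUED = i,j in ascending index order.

t=0 i0,i1:or.ALU and.ALU ; pair
t=1 i2,i3:mul.MUL or.ALU ; pair
t=2 i4:mulh.MUL ; RAW r2
t=3 i5,i6:bne.BR mul.MUL ; pair
t=4 i7:st.MEM ; no-port MEM/BR
t=5 i8,i9:blt.BR xor.ALU ; pair
t=6 i10,i11:st.MEM xor.ALU ; pair

ISSUED = 8,9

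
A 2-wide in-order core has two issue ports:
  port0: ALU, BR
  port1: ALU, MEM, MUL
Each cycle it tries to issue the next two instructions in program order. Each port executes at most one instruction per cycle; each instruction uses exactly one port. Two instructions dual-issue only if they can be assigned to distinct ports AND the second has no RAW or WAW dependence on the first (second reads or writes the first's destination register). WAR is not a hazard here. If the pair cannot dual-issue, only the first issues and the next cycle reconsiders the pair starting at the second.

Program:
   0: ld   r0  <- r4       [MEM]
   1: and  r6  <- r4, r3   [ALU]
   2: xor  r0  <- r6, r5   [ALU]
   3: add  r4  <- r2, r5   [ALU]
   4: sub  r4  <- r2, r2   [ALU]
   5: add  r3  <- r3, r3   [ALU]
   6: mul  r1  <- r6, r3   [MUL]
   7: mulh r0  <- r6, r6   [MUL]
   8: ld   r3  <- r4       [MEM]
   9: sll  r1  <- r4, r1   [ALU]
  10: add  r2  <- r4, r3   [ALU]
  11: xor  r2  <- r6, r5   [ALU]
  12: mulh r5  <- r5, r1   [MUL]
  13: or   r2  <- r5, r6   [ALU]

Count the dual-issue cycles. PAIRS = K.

PAIRS = 5

#0 head=0: ld/and i0,i1 pair
#1 head=2: xor/add i2,i3 pair
#2 head=4: sub/add i4,i5 pair
#3 head=6: mul i6 no-port MUL/MUL
#4 head=7: mulh i7 no-port MUL/MEM
#5 head=8: ld/sll i8,i9 pair
#6 head=10: add i10 WAW r2
#7 head=11: xor/mulh i11,i12 pair
#8 head=13: or i13 tail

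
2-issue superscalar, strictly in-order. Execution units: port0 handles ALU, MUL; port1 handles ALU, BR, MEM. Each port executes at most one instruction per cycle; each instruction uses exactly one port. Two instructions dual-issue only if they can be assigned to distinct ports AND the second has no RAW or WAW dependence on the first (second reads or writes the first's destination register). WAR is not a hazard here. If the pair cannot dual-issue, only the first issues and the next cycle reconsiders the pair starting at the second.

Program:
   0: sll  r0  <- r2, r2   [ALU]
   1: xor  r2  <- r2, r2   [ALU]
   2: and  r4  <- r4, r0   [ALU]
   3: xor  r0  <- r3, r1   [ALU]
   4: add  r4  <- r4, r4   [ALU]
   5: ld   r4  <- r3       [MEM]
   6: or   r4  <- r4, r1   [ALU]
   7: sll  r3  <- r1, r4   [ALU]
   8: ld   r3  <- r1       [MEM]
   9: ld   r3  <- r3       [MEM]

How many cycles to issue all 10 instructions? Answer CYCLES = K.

#0 head=0: sll+xor i0,i1 2-wide
#1 head=2: and+xor i2,i3 2-wide
#2 head=4: add i4 WAW r4
#3 head=5: ld i5 RAW+WAW r4
#4 head=6: or i6 RAW r4
#5 head=7: sll i7 WAW r3
#6 head=8: ld i8 no-port MEM/MEM
#7 head=9: ld i9 tail

CYCLES = 8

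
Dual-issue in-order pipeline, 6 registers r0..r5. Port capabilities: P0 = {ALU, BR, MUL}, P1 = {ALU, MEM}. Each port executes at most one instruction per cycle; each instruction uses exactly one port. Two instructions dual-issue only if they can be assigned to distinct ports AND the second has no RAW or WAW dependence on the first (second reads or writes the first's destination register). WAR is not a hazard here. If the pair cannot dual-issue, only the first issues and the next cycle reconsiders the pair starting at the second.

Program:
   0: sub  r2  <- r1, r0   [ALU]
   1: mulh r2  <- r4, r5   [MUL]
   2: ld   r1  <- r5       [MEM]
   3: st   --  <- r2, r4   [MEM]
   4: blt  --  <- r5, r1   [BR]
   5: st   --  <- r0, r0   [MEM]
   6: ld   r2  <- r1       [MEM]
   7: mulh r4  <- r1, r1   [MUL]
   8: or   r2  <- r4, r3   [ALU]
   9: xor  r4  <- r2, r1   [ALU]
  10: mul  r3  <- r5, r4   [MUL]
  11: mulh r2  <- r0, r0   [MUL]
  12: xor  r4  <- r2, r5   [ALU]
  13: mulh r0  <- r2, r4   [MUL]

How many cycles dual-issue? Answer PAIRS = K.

  cy0 -> i0 (sub) WAW r2
  cy1 -> i1,i2 (mulh;ld) pair
  cy2 -> i3,i4 (st;blt) pair
  cy3 -> i5 (st) no-port MEM/MEM
  cy4 -> i6,i7 (ld;mulh) pair
  cy5 -> i8 (or) RAW r2
  cy6 -> i9 (xor) RAW r4
  cy7 -> i10 (mul) no-port MUL/MUL
  cy8 -> i11 (mulh) RAW r2
  cy9 -> i12 (xor) RAW r4
  cy10 -> i13 (mulh) tail

PAIRS = 3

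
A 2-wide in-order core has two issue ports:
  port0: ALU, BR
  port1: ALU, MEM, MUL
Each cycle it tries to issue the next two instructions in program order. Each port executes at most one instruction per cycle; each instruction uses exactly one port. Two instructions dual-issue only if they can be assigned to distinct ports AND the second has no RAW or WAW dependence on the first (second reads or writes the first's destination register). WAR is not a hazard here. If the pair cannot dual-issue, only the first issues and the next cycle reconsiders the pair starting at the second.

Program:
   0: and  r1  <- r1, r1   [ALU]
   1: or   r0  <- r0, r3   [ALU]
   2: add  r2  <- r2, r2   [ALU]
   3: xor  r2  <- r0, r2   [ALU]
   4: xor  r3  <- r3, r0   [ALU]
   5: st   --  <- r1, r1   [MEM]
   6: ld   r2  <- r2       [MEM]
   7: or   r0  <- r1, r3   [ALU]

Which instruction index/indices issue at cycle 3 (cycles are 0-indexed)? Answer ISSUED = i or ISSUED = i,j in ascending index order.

ISSUED = 5

c0: i0,i1 and.ALU+or.ALU  dual
c1: i2 add.ALU  RAW+WAW r2
c2: i3,i4 xor.ALU+xor.ALU  dual
c3: i5 st.MEM  no-port MEM/MEM
c4: i6,i7 ld.MEM+or.ALU  dual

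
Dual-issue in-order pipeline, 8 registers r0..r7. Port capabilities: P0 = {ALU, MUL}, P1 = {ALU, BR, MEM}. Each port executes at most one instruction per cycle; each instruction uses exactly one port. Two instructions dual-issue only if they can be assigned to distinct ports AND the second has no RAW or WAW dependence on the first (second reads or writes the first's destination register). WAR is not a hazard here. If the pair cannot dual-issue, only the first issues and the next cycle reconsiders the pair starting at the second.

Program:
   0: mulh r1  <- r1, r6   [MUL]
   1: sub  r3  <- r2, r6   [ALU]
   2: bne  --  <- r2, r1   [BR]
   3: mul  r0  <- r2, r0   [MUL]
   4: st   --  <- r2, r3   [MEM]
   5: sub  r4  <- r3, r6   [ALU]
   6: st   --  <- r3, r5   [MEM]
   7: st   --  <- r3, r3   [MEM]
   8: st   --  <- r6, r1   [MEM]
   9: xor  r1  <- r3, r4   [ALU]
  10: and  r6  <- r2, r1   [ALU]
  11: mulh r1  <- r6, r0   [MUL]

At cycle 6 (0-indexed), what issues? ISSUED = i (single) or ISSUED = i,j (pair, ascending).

ISSUED = 10

[0] i0,i1  mulh.MUL sub.ALU  -- pair
[1] i2,i3  bne.BR mul.MUL  -- pair
[2] i4,i5  st.MEM sub.ALU  -- pair
[3] i6  st.MEM  -- no-port MEM/MEM
[4] i7  st.MEM  -- no-port MEM/MEM
[5] i8,i9  st.MEM xor.ALU  -- pair
[6] i10  and.ALU  -- RAW r6
[7] i11  mulh.MUL  -- tail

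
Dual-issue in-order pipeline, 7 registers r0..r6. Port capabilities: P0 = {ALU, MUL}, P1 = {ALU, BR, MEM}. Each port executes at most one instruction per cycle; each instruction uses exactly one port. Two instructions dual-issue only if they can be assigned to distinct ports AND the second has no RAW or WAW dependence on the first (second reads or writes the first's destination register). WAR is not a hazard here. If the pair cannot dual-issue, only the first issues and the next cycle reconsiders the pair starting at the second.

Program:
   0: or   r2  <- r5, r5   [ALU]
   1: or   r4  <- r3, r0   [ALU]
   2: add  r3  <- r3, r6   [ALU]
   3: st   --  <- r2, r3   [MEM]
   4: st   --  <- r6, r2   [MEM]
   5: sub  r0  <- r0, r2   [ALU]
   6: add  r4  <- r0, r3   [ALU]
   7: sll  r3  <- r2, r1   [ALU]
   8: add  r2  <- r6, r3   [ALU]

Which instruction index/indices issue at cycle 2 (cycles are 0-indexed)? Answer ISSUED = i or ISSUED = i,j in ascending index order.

t=0 i0&i1:or.ALU;or.ALU ; dual
t=1 i2:add.ALU ; RAW r3
t=2 i3:st.MEM ; no-port MEM/MEM
t=3 i4&i5:st.MEM;sub.ALU ; dual
t=4 i6&i7:add.ALU;sll.ALU ; dual
t=5 i8:add.ALU ; tail

ISSUED = 3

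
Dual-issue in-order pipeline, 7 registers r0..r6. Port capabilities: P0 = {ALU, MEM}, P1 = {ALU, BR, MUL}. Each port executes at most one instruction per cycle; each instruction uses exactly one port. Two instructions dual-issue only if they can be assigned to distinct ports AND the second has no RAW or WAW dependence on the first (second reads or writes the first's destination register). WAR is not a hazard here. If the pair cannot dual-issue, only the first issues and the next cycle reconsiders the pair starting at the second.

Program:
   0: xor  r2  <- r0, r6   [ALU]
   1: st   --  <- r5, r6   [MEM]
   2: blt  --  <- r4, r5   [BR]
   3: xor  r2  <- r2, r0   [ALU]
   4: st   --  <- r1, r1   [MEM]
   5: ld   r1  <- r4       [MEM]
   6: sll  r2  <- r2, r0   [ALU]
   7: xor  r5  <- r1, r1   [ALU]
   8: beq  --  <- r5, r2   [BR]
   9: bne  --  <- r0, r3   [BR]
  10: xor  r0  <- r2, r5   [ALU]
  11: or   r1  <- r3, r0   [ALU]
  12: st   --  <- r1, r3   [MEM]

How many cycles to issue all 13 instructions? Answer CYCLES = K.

CYCLES = 9

  cy0 -> i0&i1 (xor.ALU+st.MEM) 2-wide
  cy1 -> i2&i3 (blt.BR+xor.ALU) 2-wide
  cy2 -> i4 (st.MEM) no-port MEM/MEM
  cy3 -> i5&i6 (ld.MEM+sll.ALU) 2-wide
  cy4 -> i7 (xor.ALU) RAW r5
  cy5 -> i8 (beq.BR) no-port BR/BR
  cy6 -> i9&i10 (bne.BR+xor.ALU) 2-wide
  cy7 -> i11 (or.ALU) RAW r1
  cy8 -> i12 (st.MEM) tail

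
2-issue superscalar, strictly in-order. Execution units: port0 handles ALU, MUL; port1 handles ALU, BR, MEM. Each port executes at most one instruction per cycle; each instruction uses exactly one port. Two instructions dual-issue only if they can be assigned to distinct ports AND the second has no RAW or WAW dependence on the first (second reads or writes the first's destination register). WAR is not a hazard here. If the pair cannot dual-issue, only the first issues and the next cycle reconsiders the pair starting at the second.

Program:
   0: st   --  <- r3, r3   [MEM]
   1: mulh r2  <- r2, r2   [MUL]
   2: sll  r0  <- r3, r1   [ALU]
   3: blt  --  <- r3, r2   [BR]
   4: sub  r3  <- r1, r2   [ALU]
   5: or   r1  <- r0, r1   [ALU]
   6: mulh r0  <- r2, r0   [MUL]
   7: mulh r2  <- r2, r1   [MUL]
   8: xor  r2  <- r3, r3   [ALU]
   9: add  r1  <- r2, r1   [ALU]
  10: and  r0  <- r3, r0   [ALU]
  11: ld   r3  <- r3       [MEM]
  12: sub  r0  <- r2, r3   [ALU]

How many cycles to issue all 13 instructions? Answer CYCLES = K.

[0] i0&i1  st/mulh  -- dual
[1] i2&i3  sll/blt  -- dual
[2] i4&i5  sub/or  -- dual
[3] i6  mulh  -- no-port MUL/MUL
[4] i7  mulh  -- WAW r2
[5] i8  xor  -- RAW r2
[6] i9&i10  add/and  -- dual
[7] i11  ld  -- RAW r3
[8] i12  sub  -- tail

CYCLES = 9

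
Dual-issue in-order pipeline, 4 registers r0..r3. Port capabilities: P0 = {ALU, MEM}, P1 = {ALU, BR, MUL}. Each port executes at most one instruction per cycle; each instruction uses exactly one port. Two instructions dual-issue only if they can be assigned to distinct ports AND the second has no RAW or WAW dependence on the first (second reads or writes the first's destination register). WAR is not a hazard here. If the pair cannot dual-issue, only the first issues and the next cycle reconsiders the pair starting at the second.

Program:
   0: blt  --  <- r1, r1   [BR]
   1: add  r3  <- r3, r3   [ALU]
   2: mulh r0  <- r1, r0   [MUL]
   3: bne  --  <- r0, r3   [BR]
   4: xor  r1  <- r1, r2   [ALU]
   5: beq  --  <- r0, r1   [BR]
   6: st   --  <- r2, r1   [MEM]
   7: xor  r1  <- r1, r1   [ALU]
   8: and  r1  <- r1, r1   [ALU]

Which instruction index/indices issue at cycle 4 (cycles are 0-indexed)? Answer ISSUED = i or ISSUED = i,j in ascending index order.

ISSUED = 7

#0 head=0: blt add i0&i1 dual
#1 head=2: mulh i2 no-port MUL/BR
#2 head=3: bne xor i3&i4 dual
#3 head=5: beq st i5&i6 dual
#4 head=7: xor i7 RAW+WAW r1
#5 head=8: and i8 tail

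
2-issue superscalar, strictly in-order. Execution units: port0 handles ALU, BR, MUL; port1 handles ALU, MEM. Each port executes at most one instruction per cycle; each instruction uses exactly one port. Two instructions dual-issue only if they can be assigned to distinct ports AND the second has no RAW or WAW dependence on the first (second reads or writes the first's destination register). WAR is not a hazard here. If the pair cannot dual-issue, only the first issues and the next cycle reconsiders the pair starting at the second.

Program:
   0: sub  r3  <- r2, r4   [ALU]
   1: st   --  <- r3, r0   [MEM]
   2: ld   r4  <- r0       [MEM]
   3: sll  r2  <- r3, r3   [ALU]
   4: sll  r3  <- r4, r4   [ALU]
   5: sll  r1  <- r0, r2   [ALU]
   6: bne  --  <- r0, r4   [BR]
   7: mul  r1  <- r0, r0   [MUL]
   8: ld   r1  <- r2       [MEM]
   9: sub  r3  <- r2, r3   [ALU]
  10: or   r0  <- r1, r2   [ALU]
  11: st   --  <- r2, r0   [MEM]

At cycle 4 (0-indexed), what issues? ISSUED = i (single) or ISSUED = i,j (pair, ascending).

ISSUED = 6

t=0 i0:sub.ALU ; RAW r3
t=1 i1:st.MEM ; no-port MEM/MEM
t=2 i2,i3:ld.MEM sll.ALU ; dual
t=3 i4,i5:sll.ALU sll.ALU ; dual
t=4 i6:bne.BR ; no-port BR/MUL
t=5 i7:mul.MUL ; WAW r1
t=6 i8,i9:ld.MEM sub.ALU ; dual
t=7 i10:or.ALU ; RAW r0
t=8 i11:st.MEM ; tail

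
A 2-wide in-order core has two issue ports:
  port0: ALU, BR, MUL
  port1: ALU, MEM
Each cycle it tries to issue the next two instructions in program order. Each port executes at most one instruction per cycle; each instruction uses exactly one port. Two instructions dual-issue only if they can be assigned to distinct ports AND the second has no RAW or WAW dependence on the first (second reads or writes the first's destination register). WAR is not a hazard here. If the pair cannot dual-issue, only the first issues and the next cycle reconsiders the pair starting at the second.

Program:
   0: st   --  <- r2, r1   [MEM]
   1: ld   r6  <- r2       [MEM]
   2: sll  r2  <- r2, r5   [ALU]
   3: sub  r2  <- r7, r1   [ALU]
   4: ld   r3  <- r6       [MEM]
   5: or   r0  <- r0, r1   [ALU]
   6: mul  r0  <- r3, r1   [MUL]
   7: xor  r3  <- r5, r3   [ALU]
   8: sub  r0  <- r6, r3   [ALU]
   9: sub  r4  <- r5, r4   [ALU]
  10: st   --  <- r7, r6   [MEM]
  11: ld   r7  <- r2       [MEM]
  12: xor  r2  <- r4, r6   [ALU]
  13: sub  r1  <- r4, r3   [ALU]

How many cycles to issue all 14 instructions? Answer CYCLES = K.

  cy0 -> i0 (st) no-port MEM/MEM
  cy1 -> i1/i2 (ld/sll) dual
  cy2 -> i3/i4 (sub/ld) dual
  cy3 -> i5 (or) WAW r0
  cy4 -> i6/i7 (mul/xor) dual
  cy5 -> i8/i9 (sub/sub) dual
  cy6 -> i10 (st) no-port MEM/MEM
  cy7 -> i11/i12 (ld/xor) dual
  cy8 -> i13 (sub) tail

CYCLES = 9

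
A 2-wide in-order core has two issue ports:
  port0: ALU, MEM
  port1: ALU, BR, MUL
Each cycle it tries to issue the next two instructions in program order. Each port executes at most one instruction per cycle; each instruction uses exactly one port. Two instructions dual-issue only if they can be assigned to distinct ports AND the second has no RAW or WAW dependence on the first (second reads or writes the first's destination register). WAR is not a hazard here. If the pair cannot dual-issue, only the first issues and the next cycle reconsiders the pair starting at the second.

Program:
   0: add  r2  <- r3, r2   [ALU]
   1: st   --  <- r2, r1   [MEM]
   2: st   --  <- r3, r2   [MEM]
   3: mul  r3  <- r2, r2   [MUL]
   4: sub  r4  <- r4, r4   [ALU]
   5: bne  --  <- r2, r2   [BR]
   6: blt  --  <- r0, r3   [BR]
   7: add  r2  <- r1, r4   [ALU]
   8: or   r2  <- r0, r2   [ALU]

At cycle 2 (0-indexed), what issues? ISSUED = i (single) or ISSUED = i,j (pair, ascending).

t=0 i0:add.ALU ; RAW r2
t=1 i1:st.MEM ; no-port MEM/MEM
t=2 i2/i3:st.MEM;mul.MUL ; 2-wide
t=3 i4/i5:sub.ALU;bne.BR ; 2-wide
t=4 i6/i7:blt.BR;add.ALU ; 2-wide
t=5 i8:or.ALU ; tail

ISSUED = 2,3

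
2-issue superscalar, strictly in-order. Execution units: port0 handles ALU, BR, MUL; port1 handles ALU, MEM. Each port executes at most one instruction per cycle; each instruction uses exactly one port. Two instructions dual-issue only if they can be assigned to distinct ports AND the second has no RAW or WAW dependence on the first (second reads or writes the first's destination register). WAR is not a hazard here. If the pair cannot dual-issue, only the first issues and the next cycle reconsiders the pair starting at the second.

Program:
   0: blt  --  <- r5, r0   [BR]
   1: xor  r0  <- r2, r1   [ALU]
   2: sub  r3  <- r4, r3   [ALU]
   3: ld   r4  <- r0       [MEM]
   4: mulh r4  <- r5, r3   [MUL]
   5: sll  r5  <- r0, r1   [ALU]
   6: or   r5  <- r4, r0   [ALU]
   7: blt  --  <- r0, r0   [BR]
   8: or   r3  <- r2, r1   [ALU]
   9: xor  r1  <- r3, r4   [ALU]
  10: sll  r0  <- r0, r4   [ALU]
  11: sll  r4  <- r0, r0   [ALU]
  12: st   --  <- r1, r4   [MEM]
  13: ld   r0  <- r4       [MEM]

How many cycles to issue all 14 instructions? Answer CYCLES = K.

[0] i0&i1  blt;xor  -- 2-wide
[1] i2&i3  sub;ld  -- 2-wide
[2] i4&i5  mulh;sll  -- 2-wide
[3] i6&i7  or;blt  -- 2-wide
[4] i8  or  -- RAW r3
[5] i9&i10  xor;sll  -- 2-wide
[6] i11  sll  -- RAW r4
[7] i12  st  -- no-port MEM/MEM
[8] i13  ld  -- tail

CYCLES = 9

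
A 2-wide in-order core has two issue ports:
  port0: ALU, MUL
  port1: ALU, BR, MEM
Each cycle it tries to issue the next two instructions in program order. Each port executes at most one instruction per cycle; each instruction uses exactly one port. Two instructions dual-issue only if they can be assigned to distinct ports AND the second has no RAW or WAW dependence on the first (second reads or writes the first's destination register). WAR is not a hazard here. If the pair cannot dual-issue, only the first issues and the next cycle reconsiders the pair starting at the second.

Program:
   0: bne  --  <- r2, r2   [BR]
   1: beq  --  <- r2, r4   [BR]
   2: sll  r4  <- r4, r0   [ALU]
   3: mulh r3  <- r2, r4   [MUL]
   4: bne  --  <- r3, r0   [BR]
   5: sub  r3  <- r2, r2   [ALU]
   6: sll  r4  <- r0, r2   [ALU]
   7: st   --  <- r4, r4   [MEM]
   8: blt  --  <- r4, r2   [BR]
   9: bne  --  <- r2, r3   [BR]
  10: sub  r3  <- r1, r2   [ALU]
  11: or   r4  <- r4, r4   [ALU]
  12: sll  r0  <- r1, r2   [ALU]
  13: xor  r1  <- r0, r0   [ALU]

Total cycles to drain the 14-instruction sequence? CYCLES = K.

CYCLES = 10

[0] i0  bne  -- no-port BR/BR
[1] i1&i2  beq/sll  -- 2-wide
[2] i3  mulh  -- RAW r3
[3] i4&i5  bne/sub  -- 2-wide
[4] i6  sll  -- RAW r4
[5] i7  st  -- no-port MEM/BR
[6] i8  blt  -- no-port BR/BR
[7] i9&i10  bne/sub  -- 2-wide
[8] i11&i12  or/sll  -- 2-wide
[9] i13  xor  -- tail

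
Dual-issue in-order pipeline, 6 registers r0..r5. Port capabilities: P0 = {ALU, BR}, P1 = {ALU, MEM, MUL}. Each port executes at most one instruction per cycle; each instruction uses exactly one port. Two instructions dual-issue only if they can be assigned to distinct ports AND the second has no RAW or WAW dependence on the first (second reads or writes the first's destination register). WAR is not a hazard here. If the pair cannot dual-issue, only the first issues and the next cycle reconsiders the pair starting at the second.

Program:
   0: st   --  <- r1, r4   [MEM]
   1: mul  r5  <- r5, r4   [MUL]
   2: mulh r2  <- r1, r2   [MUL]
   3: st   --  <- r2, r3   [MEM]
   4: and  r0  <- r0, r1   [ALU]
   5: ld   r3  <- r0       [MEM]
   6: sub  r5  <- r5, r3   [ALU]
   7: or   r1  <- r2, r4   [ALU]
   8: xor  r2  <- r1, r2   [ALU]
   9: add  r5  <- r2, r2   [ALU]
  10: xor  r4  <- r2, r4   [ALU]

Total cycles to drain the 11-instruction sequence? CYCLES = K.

CYCLES = 8

[0] i0  st.MEM  -- no-port MEM/MUL
[1] i1  mul.MUL  -- no-port MUL/MUL
[2] i2  mulh.MUL  -- no-port MUL/MEM
[3] i3+i4  st.MEM/and.ALU  -- pair
[4] i5  ld.MEM  -- RAW r3
[5] i6+i7  sub.ALU/or.ALU  -- pair
[6] i8  xor.ALU  -- RAW r2
[7] i9+i10  add.ALU/xor.ALU  -- pair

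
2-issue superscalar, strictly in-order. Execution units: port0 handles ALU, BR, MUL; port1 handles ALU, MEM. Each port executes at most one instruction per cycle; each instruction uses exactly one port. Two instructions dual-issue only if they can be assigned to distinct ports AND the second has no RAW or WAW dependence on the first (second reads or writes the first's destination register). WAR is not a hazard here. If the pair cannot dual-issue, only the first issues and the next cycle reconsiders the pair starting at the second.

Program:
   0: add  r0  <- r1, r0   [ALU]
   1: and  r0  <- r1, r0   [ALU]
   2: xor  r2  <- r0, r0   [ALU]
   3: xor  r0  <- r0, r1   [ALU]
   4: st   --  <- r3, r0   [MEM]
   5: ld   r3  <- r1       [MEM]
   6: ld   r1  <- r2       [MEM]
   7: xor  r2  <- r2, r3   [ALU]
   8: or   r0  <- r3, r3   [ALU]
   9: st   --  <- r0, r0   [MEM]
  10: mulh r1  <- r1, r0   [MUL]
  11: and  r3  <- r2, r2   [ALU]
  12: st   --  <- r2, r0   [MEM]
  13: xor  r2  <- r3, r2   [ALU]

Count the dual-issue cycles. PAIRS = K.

PAIRS = 4

t=0 i0:add ; RAW+WAW r0
t=1 i1:and ; RAW r0
t=2 i2&i3:xor/xor ; 2-wide
t=3 i4:st ; no-port MEM/MEM
t=4 i5:ld ; no-port MEM/MEM
t=5 i6&i7:ld/xor ; 2-wide
t=6 i8:or ; RAW r0
t=7 i9&i10:st/mulh ; 2-wide
t=8 i11&i12:and/st ; 2-wide
t=9 i13:xor ; tail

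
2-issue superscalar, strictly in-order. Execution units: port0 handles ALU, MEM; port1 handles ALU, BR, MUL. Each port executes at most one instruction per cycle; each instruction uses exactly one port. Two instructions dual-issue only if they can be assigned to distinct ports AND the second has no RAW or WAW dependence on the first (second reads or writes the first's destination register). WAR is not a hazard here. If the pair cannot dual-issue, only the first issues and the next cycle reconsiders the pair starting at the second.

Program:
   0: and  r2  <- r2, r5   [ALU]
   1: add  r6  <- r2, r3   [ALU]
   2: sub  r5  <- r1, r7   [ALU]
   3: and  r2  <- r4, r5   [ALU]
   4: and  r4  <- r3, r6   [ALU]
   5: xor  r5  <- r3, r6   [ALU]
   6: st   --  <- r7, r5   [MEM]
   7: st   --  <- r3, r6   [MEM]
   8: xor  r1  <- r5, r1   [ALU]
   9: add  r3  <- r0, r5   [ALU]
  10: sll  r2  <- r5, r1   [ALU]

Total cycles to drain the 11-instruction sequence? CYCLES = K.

  cy0 -> i0 (and.ALU) RAW r2
  cy1 -> i1&i2 (add.ALU/sub.ALU) dual
  cy2 -> i3&i4 (and.ALU/and.ALU) dual
  cy3 -> i5 (xor.ALU) RAW r5
  cy4 -> i6 (st.MEM) no-port MEM/MEM
  cy5 -> i7&i8 (st.MEM/xor.ALU) dual
  cy6 -> i9&i10 (add.ALU/sll.ALU) dual

CYCLES = 7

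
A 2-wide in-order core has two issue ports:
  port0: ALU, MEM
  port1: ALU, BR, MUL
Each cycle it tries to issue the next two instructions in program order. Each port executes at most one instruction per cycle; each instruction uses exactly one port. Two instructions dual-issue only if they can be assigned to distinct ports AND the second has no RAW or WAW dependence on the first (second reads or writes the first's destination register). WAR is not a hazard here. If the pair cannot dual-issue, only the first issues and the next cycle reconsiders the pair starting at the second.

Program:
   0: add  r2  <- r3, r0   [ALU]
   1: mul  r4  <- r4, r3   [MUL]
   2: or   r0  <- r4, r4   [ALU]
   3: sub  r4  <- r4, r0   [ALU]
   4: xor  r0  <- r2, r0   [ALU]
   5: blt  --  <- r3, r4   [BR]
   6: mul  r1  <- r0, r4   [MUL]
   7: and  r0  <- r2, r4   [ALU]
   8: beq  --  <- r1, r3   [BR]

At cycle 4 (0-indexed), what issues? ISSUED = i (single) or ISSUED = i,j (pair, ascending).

ISSUED = 6,7

t=0 i0,i1:add.ALU/mul.MUL ; pair
t=1 i2:or.ALU ; RAW r0
t=2 i3,i4:sub.ALU/xor.ALU ; pair
t=3 i5:blt.BR ; no-port BR/MUL
t=4 i6,i7:mul.MUL/and.ALU ; pair
t=5 i8:beq.BR ; tail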